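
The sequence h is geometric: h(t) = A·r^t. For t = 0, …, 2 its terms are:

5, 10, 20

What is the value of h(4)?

80

Consecutive ratio: 10/5 = 2, and 20/10 = 2, so r = 2.
Then A·2^0 = 5 gives A = 5, and h(t) = 5·2^t.
h(4) = 5·2^4 = 80.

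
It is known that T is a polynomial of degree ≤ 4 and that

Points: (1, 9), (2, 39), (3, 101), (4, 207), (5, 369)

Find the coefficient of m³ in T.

Write T(m) = am^4 + bm³ + cm² + dm + e; the 5 given values yield a linear system in the 5 coefficients.
Solving, the leading coefficient vanishes, and T(m) = 2m³ + 4m² + 4m - 1.
The coefficient of m³ is 2.

2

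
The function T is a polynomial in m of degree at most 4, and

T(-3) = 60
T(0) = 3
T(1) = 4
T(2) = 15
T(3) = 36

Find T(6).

Write T(m) = am^4 + bm³ + cm² + dm + e; the 5 given values yield a linear system in the 5 coefficients.
Solving, the top 2 coefficients vanish, and T(m) = 5m² - 4m + 3.
Then T(6) = 159.

159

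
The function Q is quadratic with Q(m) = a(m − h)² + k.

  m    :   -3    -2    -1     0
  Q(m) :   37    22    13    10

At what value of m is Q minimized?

0

First differences -15, -9, -3; second difference 6 = 2a, so a = 3.
Expanding, the m-coefficient is −2ah = -6h; matching it to the data gives h = 0, and then k = 10.
So Q(m) = 3(m + 0)² + 10.
Hence h = 0.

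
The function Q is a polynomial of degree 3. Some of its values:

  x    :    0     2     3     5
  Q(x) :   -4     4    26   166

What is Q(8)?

Write Q(x) = ax³ + bx² + cx + d; the 4 given values yield a linear system in the 4 coefficients.
Solving, Q(x) = 2x³ - 4x² + 4x - 4.
Then Q(8) = 796.

796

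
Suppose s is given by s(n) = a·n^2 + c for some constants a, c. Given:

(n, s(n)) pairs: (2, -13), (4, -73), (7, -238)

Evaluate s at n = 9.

From s(2) = -13 and s(4) = -73: 4a + c = -13 and 16a + c = -73.
Subtracting: 12a = -60, so a = -5; then c = -13 − (-5)·4 = 7.
So s(n) = -5n² + 7, and s(9) = -398.

-398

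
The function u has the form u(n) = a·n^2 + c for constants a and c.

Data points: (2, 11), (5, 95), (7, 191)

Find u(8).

From u(2) = 11 and u(5) = 95: 4a + c = 11 and 25a + c = 95.
Subtracting: 21a = 84, so a = 4; then c = 11 − 4·4 = -5.
So u(n) = 4n² − 5, and u(8) = 251.

251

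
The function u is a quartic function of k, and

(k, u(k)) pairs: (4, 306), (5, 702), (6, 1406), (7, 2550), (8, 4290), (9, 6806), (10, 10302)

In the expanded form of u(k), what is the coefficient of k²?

3

First differences: 396, 704, 1144, 1740, 2516, 3496. Second differences: 308, 440, 596, 776, 980. Third differences: 132, 156, 180, 204. Fourth differences: 24, 24, 24.
Level-4 differences are constant, so u has degree 4.
Fitting a degree-4 polynomial gives u(k) = k^4 + 3k² + 2.
The coefficient of k² is 3.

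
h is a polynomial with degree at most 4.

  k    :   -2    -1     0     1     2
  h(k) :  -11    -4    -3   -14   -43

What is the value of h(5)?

First differences: 7, 1, -11, -29. Second differences: -6, -12, -18. Third differences: -6, -6.
Level-3 differences are constant, so h has degree 3.
Fitting a degree-3 polynomial gives h(k) = -k³ - 6k² - 4k - 3.
Then h(5) = -298.

-298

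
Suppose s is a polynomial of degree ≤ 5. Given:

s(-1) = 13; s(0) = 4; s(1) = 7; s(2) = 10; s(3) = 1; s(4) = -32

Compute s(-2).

46

First differences: -9, 3, 3, -9, -33. Second differences: 12, 0, -12, -24. Third differences: -12, -12, -12.
Level-3 differences are constant, so s has degree 3.
Fitting a degree-3 polynomial gives s(x) = -2x³ + 6x² - x + 4.
Then s(-2) = 46.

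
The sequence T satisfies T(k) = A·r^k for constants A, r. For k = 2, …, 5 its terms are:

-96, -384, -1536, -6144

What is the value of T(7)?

Consecutive ratio: -384/(-96) = 4, and -1536/(-384) = 4, so r = 4.
Then A·4^2 = -96 gives A = -6, and T(k) = -6·4^k.
T(7) = -6·4^7 = -98304.

-98304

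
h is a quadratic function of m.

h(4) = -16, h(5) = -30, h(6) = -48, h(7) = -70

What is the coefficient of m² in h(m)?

First differences: -14, -18, -22. Second differences: -4, -4.
Level-2 differences are constant, so h has degree 2.
Fitting a degree-2 polynomial gives h(m) = -2m² + 4m.
The coefficient of m² is -2.

-2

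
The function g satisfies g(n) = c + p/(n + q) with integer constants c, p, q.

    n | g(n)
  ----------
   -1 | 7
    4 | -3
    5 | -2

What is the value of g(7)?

(g(n) − c)(n + q) = p for each data point; the three points give a linear system in c and q, then p follows.
Solving: c = 1, q = -1, p = -12, so g(n) = 1 − 12/(n − 1).
Then g(7) = 1 − 12/6 = -1.

-1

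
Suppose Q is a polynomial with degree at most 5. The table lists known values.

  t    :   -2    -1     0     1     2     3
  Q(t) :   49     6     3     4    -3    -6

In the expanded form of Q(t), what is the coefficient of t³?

-4

First differences: -43, -3, 1, -7, -3. Second differences: 40, 4, -8, 4. Third differences: -36, -12, 12. Fourth differences: 24, 24.
Level-4 differences are constant, so Q has degree 4.
Fitting a degree-4 polynomial gives Q(t) = t^4 - 4t³ + t² + 3t + 3.
The coefficient of t³ is -4.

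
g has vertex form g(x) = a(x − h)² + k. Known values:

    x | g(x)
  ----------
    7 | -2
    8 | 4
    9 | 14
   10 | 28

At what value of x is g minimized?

6

First differences 6, 10, 14; second difference 4 = 2a, so a = 2.
Expanding, the x-coefficient is −2ah = -4h; matching it to the data gives h = 6, and then k = -4.
So g(x) = 2(x − 6)² − 4.
Hence h = 6.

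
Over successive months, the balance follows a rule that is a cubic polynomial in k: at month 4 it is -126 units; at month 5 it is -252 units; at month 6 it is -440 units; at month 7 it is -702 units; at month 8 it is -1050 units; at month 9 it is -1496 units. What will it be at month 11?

-2730

Write the value at k as h(k).
First differences: -126, -188, -262, -348, -446. Second differences: -62, -74, -86, -98. Third differences: -12, -12, -12.
Level-3 differences are constant, so h has degree 3.
Fitting a degree-3 polynomial gives h(k) = -2k³ - k² + 5k - 2.
Then h(11) = -2730.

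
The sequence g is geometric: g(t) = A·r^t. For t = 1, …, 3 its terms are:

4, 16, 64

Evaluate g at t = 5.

Consecutive ratio: 16/4 = 4, and 64/16 = 4, so r = 4.
Then A·4^1 = 4 gives A = 1, and g(t) = 1·4^t.
g(5) = 1·4^5 = 1024.

1024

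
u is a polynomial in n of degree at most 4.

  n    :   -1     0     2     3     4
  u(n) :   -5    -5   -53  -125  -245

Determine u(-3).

7

Write u(n) = an^4 + bn³ + cn² + dn + e; the 5 given values yield a linear system in the 5 coefficients.
Solving, the leading coefficient vanishes, and u(n) = -2n³ - 6n² - 4n - 5.
Then u(-3) = 7.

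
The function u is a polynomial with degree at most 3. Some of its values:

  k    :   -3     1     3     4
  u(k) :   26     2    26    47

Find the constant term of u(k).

-1

Write u(k) = ak³ + bk² + ck + d; the 4 given values yield a linear system in the 4 coefficients.
Solving, the leading coefficient vanishes, and u(k) = 3k² - 1.
The constant term is u(0) = -1.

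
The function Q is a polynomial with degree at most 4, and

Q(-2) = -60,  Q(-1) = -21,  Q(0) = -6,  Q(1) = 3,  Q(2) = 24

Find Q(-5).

-501

First differences: 39, 15, 9, 21. Second differences: -24, -6, 12. Third differences: 18, 18.
Level-3 differences are constant, so Q has degree 3.
Fitting a degree-3 polynomial gives Q(m) = 3m³ - 3m² + 9m - 6.
Then Q(-5) = -501.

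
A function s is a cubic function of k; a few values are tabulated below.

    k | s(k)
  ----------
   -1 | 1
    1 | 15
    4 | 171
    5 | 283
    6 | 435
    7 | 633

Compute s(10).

1563

Write s(k) = ak³ + bk² + ck + d; the 6 given values yield a linear system in the 4 coefficients.
Solving, s(k) = k³ + 5k² + 6k + 3.
Then s(10) = 1563.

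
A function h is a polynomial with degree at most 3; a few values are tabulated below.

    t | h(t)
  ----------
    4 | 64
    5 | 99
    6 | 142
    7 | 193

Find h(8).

252

First differences: 35, 43, 51. Second differences: 8, 8.
Level-2 differences are constant, so h has degree 2.
Fitting a degree-2 polynomial gives h(t) = 4t² - t + 4.
Then h(8) = 252.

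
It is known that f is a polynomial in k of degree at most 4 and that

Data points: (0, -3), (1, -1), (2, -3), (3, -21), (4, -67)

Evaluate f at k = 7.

Write f(k) = ak^4 + bk³ + ck² + dk + e; the 5 given values yield a linear system in the 5 coefficients.
Solving, the leading coefficient vanishes, and f(k) = -2k³ + 4k² - 3.
Then f(7) = -493.

-493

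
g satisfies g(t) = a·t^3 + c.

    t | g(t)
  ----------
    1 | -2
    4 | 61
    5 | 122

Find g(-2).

-11

From g(1) = -2 and g(4) = 61: 1a + c = -2 and 64a + c = 61.
Subtracting: 63a = 63, so a = 1; then c = -2 − 1·1 = -3.
So g(t) = 1t³ − 3, and g(-2) = -11.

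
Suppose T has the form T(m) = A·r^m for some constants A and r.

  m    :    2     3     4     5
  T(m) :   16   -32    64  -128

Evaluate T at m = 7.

Consecutive ratio: -32/16 = -2, and 64/(-32) = -2, so r = -2.
Then A·(-2)^2 = 16 gives A = 4, and T(m) = 4·(-2)^m.
T(7) = 4·(-2)^7 = -512.

-512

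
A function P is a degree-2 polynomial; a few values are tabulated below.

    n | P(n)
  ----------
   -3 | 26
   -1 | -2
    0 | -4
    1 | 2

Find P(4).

68

Write P(n) = an² + bn + c; the 4 given values yield a linear system in the 3 coefficients.
Solving, P(n) = 4n² + 2n - 4.
Then P(4) = 68.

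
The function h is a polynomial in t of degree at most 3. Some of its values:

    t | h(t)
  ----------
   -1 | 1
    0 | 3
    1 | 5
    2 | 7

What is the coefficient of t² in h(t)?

First differences: 2, 2, 2.
Level-1 differences are constant, so h has degree 1.
Fitting a degree-1 polynomial gives h(t) = 2t + 3.
The coefficient of t² is 0.

0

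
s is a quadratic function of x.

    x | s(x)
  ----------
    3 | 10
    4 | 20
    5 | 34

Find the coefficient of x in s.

-4

Write s(x) = ax² + bx + c; the 3 given values yield a linear system in the 3 coefficients.
Solving, s(x) = 2x² - 4x + 4.
The coefficient of x is -4.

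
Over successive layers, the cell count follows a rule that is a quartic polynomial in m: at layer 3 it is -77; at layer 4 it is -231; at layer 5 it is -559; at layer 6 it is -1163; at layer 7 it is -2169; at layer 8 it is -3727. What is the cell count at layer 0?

Write the value at m as u(m).
First differences: -154, -328, -604, -1006, -1558. Second differences: -174, -276, -402, -552. Third differences: -102, -126, -150. Fourth differences: -24, -24.
Level-4 differences are constant, so u has degree 4.
Fitting a degree-4 polynomial gives u(m) = -m^4 + m³ - 2m² - 2m + 1.
Then u(0) = 1.

1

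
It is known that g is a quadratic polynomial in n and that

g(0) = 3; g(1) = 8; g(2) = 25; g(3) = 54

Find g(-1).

10

Write g(n) = an² + bn + c; the 4 given values yield a linear system in the 3 coefficients.
Solving, g(n) = 6n² - n + 3.
Then g(-1) = 10.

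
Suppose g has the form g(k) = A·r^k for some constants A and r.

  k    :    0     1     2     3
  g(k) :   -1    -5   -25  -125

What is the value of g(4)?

-625

Consecutive ratio: -5/(-1) = 5, and -25/(-5) = 5, so r = 5.
Then A·5^0 = -1 gives A = -1, and g(k) = -1·5^k.
g(4) = -1·5^4 = -625.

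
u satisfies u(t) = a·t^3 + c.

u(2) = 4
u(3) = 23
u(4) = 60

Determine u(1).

From u(2) = 4 and u(3) = 23: 8a + c = 4 and 27a + c = 23.
Subtracting: 19a = 19, so a = 1; then c = 4 − 1·8 = -4.
So u(t) = 1t³ − 4, and u(1) = -3.

-3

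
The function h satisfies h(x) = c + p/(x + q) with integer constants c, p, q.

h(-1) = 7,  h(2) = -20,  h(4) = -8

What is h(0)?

(h(x) − c)(x + q) = p for each data point; the three points give a linear system in c and q, then p follows.
Solving: c = -2, q = -1, p = -18, so h(x) = -2 − 18/(x − 1).
Then h(0) = -2 − 18/(-1) = 16.

16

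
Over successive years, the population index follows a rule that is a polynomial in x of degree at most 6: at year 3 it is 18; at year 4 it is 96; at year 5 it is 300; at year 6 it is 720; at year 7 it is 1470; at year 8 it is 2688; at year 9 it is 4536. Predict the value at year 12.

15840

Write the value at x as h(x).
First differences: 78, 204, 420, 750, 1218, 1848. Second differences: 126, 216, 330, 468, 630. Third differences: 90, 114, 138, 162. Fourth differences: 24, 24, 24.
Level-4 differences are constant, so h has degree 4.
Fitting a degree-4 polynomial gives h(x) = x^4 - 3x³ + 2x².
Then h(12) = 15840.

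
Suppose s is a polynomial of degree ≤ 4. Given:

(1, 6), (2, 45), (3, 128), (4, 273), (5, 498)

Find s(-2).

-27

First differences: 39, 83, 145, 225. Second differences: 44, 62, 80. Third differences: 18, 18.
Level-3 differences are constant, so s has degree 3.
Fitting a degree-3 polynomial gives s(t) = 3t³ + 4t² + 6t - 7.
Then s(-2) = -27.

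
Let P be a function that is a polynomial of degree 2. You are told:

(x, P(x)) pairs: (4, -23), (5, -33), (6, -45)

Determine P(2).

-9

Write P(x) = ax² + bx + c; the 3 given values yield a linear system in the 3 coefficients.
Solving, P(x) = -x² - x - 3.
Then P(2) = -9.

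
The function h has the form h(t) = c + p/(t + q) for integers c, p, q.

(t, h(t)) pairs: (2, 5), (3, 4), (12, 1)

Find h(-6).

(h(t) − c)(t + q) = p for each data point; the three points give a linear system in c and q, then p follows.
Solving: c = -1, q = 3, p = 30, so h(t) = -1 + 30/(t + 3).
Then h(-6) = -1 + 30/(-3) = -11.

-11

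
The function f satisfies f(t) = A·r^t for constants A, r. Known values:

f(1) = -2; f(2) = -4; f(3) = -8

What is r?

2

Consecutive ratio: -4/(-2) = 2, and -8/(-4) = 2, so r = 2.
Then A·2^1 = -2 gives A = -1, and f(t) = -1·2^t.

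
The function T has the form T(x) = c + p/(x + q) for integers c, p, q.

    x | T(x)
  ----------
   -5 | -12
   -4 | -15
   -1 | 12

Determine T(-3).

(T(x) − c)(x + q) = p for each data point; the three points give a linear system in c and q, then p follows.
Solving: c = -6, q = 2, p = 18, so T(x) = -6 + 18/(x + 2).
Then T(-3) = -6 + 18/(-1) = -24.

-24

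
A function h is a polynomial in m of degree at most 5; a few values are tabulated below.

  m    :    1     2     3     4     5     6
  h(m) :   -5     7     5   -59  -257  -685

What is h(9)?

First differences: 12, -2, -64, -198, -428. Second differences: -14, -62, -134, -230. Third differences: -48, -72, -96. Fourth differences: -24, -24.
Level-4 differences are constant, so h has degree 4.
Fitting a degree-4 polynomial gives h(m) = -m^4 + 2m³ + 6m² - 5m - 7.
Then h(9) = -4669.

-4669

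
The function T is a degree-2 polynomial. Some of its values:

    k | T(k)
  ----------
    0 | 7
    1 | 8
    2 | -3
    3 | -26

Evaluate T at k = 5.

-108

First differences: 1, -11, -23. Second differences: -12, -12.
Level-2 differences are constant, so T has degree 2.
Fitting a degree-2 polynomial gives T(k) = -6k² + 7k + 7.
Then T(5) = -108.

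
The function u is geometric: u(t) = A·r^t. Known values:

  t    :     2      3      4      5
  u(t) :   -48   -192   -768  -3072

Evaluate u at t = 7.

-49152

Consecutive ratio: -192/(-48) = 4, and -768/(-192) = 4, so r = 4.
Then A·4^2 = -48 gives A = -3, and u(t) = -3·4^t.
u(7) = -3·4^7 = -49152.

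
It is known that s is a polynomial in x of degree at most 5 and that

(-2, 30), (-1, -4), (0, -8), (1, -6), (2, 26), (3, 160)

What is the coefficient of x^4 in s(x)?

2

First differences: -34, -4, 2, 32, 134. Second differences: 30, 6, 30, 102. Third differences: -24, 24, 72. Fourth differences: 48, 48.
Level-4 differences are constant, so s has degree 4.
Fitting a degree-4 polynomial gives s(x) = 2x^4 + x² - x - 8.
The coefficient of x^4 is 2.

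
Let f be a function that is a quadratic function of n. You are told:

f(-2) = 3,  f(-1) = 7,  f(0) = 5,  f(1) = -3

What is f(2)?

Write f(n) = an² + bn + c; the 4 given values yield a linear system in the 3 coefficients.
Solving, f(n) = -3n² - 5n + 5.
Then f(2) = -17.

-17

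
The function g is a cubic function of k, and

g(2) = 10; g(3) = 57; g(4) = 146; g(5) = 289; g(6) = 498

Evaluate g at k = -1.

Write g(k) = ak³ + bk² + ck + d; the 5 given values yield a linear system in the 4 coefficients.
Solving, g(k) = 2k³ + 3k² - 6k - 6.
Then g(-1) = 1.

1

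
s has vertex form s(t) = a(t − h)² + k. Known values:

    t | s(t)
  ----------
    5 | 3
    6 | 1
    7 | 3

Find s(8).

9

First differences -2, 2; second difference 4 = 2a, so a = 2.
Expanding, the t-coefficient is −2ah = -4h; matching it to the data gives h = 6, and then k = 1.
So s(t) = 2(t − 6)² + 1.
s(8) = 2·2² + 1 = 9.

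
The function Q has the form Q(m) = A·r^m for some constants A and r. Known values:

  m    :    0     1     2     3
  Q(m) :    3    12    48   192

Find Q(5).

Consecutive ratio: 12/3 = 4, and 48/12 = 4, so r = 4.
Then A·4^0 = 3 gives A = 3, and Q(m) = 3·4^m.
Q(5) = 3·4^5 = 3072.

3072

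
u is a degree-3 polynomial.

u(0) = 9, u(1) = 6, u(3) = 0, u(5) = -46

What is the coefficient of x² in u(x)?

Write u(x) = ax³ + bx² + cx + d; the 4 given values yield a linear system in the 4 coefficients.
Solving, u(x) = -x³ + 4x² - 6x + 9.
The coefficient of x² is 4.

4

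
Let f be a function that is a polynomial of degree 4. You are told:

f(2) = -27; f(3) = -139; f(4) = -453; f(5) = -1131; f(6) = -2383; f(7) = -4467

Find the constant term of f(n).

First differences: -112, -314, -678, -1252, -2084. Second differences: -202, -364, -574, -832. Third differences: -162, -210, -258. Fourth differences: -48, -48.
Level-4 differences are constant, so f has degree 4.
Fitting a degree-4 polynomial gives f(n) = -2n^4 + n³ - n - 1.
The constant term is f(0) = -1.

-1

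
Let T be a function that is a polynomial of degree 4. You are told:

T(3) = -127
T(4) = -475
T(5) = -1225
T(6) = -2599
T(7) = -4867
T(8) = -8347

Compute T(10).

Write T(n) = an^4 + bn³ + cn² + dn + e; the 6 given values yield a linear system in the 5 coefficients.
Solving, T(n) = -2n^4 - n³ + 5n² + 4n + 5.
Then T(10) = -20455.

-20455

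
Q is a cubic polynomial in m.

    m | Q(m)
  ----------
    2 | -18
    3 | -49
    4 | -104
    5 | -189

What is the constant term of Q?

-4

Write Q(m) = am³ + bm² + cm + d; the 4 given values yield a linear system in the 4 coefficients.
Solving, Q(m) = -m³ - 3m² + 3m - 4.
The constant term is Q(0) = -4.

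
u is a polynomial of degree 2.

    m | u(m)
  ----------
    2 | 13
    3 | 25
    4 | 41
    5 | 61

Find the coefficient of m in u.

2

First differences: 12, 16, 20. Second differences: 4, 4.
Level-2 differences are constant, so u has degree 2.
Fitting a degree-2 polynomial gives u(m) = 2m² + 2m + 1.
The coefficient of m is 2.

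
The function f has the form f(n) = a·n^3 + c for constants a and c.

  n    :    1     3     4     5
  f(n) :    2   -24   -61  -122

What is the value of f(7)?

From f(1) = 2 and f(3) = -24: 1a + c = 2 and 27a + c = -24.
Subtracting: 26a = -26, so a = -1; then c = 2 − (-1)·1 = 3.
So f(n) = -1n³ + 3, and f(7) = -340.

-340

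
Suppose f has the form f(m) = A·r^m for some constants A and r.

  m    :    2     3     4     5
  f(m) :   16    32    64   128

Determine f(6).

256

Consecutive ratio: 32/16 = 2, and 64/32 = 2, so r = 2.
Then A·2^2 = 16 gives A = 4, and f(m) = 4·2^m.
f(6) = 4·2^6 = 256.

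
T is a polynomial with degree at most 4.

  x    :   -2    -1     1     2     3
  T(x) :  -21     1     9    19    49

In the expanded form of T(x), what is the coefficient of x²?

-2

Write T(x) = ax^4 + bx³ + cx² + dx + e; the 5 given values yield a linear system in the 5 coefficients.
Solving, the leading coefficient vanishes, and T(x) = 2x³ - 2x² + 2x + 7.
The coefficient of x² is -2.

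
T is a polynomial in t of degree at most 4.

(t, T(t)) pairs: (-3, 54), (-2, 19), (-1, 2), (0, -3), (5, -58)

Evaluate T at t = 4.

-23

Write T(t) = at^4 + bt³ + ct² + dt + e; the 5 given values yield a linear system in the 5 coefficients.
Solving, the leading coefficient vanishes, and T(t) = -t³ + 3t² - t - 3.
Then T(4) = -23.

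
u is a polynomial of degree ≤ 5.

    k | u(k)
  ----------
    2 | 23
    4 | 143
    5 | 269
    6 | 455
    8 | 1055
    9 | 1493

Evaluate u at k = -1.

Write u(k) = ak^5 + bk^4 + ck³ + dk² + ek + p; the 6 given values yield a linear system in the 6 coefficients.
Solving, the top 2 coefficients vanish, and u(k) = 2k³ + 4k - 1.
Then u(-1) = -7.

-7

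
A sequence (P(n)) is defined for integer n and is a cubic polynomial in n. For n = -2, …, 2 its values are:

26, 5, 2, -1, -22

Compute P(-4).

194

Write P(n) = an³ + bn² + cn + d; the 5 given values yield a linear system in the 4 coefficients.
Solving, P(n) = -3n³ + 2.
Then P(-4) = 194.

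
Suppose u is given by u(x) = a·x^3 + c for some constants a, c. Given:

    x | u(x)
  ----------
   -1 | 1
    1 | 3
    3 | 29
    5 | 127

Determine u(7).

345

From u(-1) = 1 and u(1) = 3: -1a + c = 1 and 1a + c = 3.
Subtracting: 2a = 2, so a = 1; then c = 1 − 1·(-1) = 2.
So u(x) = 1x³ + 2, and u(7) = 345.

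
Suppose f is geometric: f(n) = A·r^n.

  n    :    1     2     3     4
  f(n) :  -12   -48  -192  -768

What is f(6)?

-12288

Consecutive ratio: -48/(-12) = 4, and -192/(-48) = 4, so r = 4.
Then A·4^1 = -12 gives A = -3, and f(n) = -3·4^n.
f(6) = -3·4^6 = -12288.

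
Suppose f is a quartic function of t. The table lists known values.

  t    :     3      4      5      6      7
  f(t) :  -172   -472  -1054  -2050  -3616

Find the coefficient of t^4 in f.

Write f(t) = at^4 + bt³ + ct² + dt + e; the 5 given values yield a linear system in the 5 coefficients.
Solving, f(t) = -t^4 - 4t³ + 4t² - 5t - 4.
The coefficient of t^4 is -1.

-1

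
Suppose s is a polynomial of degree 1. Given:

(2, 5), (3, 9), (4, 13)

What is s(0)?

First differences: 4, 4.
Level-1 differences are constant, so s has degree 1.
Fitting a degree-1 polynomial gives s(t) = 4t - 3.
The constant term is s(0) = -3.

-3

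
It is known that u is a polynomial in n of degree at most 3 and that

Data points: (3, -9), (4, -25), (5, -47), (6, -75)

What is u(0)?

3

First differences: -16, -22, -28. Second differences: -6, -6.
Level-2 differences are constant, so u has degree 2.
Fitting a degree-2 polynomial gives u(n) = -3n² + 5n + 3.
The constant term is u(0) = 3.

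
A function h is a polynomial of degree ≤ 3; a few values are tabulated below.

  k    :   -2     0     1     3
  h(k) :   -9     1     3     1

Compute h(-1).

-3

Write h(k) = ak³ + bk² + ck + d; the 4 given values yield a linear system in the 4 coefficients.
Solving, the leading coefficient vanishes, and h(k) = -k² + 3k + 1.
Then h(-1) = -3.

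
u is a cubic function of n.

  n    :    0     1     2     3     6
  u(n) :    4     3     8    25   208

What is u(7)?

333

Write u(n) = an³ + bn² + cn + d; the 5 given values yield a linear system in the 4 coefficients.
Solving, u(n) = n³ - 2n + 4.
Then u(7) = 333.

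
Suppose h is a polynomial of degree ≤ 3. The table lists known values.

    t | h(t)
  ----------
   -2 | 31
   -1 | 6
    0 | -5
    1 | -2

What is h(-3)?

70

First differences: -25, -11, 3. Second differences: 14, 14.
Level-2 differences are constant, so h has degree 2.
Fitting a degree-2 polynomial gives h(t) = 7t² - 4t - 5.
Then h(-3) = 70.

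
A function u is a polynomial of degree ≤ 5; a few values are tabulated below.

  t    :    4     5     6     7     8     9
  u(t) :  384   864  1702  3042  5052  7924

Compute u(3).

Write u(t) = at^5 + bt^4 + ct³ + dt² + et + p; the 6 given values yield a linear system in the 6 coefficients.
Solving, the leading coefficient vanishes, and u(t) = t^4 + 2t³ - 2t² + 7t + 4.
Then u(3) = 142.

142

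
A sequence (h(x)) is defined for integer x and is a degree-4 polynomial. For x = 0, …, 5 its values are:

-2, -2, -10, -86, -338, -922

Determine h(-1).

First differences: 0, -8, -76, -252, -584. Second differences: -8, -68, -176, -332. Third differences: -60, -108, -156. Fourth differences: -48, -48.
Level-4 differences are constant, so h has degree 4.
Fitting a degree-4 polynomial gives h(x) = -2x^4 + 2x³ + 4x² - 4x - 2.
Then h(-1) = 2.

2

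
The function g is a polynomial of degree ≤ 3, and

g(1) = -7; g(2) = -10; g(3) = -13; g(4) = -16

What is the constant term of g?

-4

First differences: -3, -3, -3.
Level-1 differences are constant, so g has degree 1.
Fitting a degree-1 polynomial gives g(x) = -3x - 4.
The constant term is g(0) = -4.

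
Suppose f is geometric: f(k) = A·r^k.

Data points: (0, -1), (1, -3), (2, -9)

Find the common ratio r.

3

Consecutive ratio: -3/(-1) = 3, and -9/(-3) = 3, so r = 3.
Then A·3^0 = -1 gives A = -1, and f(k) = -1·3^k.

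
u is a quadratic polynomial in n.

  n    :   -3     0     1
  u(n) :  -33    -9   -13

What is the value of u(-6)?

-111

Write u(n) = an² + bn + c; the 3 given values yield a linear system in the 3 coefficients.
Solving, u(n) = -3n² - n - 9.
Then u(-6) = -111.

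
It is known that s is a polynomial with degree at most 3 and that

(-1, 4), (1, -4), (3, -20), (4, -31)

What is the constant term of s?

Write s(t) = at³ + bt² + ct + d; the 4 given values yield a linear system in the 4 coefficients.
Solving, the leading coefficient vanishes, and s(t) = -t² - 4t + 1.
The constant term is s(0) = 1.

1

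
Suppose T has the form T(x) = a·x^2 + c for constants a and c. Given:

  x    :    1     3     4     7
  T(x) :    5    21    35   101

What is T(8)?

From T(1) = 5 and T(3) = 21: 1a + c = 5 and 9a + c = 21.
Subtracting: 8a = 16, so a = 2; then c = 5 − 2·1 = 3.
So T(x) = 2x² + 3, and T(8) = 131.

131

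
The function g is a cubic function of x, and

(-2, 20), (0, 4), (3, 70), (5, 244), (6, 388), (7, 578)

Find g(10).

Write g(x) = ax³ + bx² + cx + d; the 6 given values yield a linear system in the 4 coefficients.
Solving, g(x) = x³ + 5x² - 2x + 4.
Then g(10) = 1484.

1484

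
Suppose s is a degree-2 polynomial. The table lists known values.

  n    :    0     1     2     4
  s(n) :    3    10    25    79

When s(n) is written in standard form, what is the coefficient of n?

Write s(n) = an² + bn + c; the 4 given values yield a linear system in the 3 coefficients.
Solving, s(n) = 4n² + 3n + 3.
The coefficient of n is 3.

3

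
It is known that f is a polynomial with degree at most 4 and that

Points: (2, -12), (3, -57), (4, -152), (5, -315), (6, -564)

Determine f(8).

-1392

First differences: -45, -95, -163, -249. Second differences: -50, -68, -86. Third differences: -18, -18.
Level-3 differences are constant, so f has degree 3.
Fitting a degree-3 polynomial gives f(x) = -3x³ + 2x² + 2x.
Then f(8) = -1392.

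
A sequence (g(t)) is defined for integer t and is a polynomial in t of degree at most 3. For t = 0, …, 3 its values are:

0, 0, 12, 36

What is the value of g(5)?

120

Write g(t) = at³ + bt² + ct + d; the 4 given values yield a linear system in the 4 coefficients.
Solving, the leading coefficient vanishes, and g(t) = 6t² - 6t.
Then g(5) = 120.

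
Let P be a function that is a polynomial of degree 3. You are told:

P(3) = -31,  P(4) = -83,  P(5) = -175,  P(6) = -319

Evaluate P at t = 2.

Write P(t) = at³ + bt² + ct + d; the 4 given values yield a linear system in the 4 coefficients.
Solving, P(t) = -2t³ + 4t² - 6t + 5.
Then P(2) = -7.

-7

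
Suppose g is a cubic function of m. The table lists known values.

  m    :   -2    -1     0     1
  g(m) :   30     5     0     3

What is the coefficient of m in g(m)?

Write g(m) = am³ + bm² + cm + d; the 4 given values yield a linear system in the 4 coefficients.
Solving, g(m) = -2m³ + 4m² + m.
The coefficient of m is 1.

1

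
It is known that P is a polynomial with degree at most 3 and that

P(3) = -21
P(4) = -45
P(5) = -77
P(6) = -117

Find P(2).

-5

First differences: -24, -32, -40. Second differences: -8, -8.
Level-2 differences are constant, so P has degree 2.
Fitting a degree-2 polynomial gives P(m) = -4m² + 4m + 3.
Then P(2) = -5.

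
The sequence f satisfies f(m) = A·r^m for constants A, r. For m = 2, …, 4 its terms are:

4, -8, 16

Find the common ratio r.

Consecutive ratio: -8/4 = -2, and 16/(-8) = -2, so r = -2.
Then A·(-2)^2 = 4 gives A = 1, and f(m) = 1·(-2)^m.

-2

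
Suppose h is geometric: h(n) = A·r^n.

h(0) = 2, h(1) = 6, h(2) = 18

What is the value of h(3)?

Consecutive ratio: 6/2 = 3, and 18/6 = 3, so r = 3.
Then A·3^0 = 2 gives A = 2, and h(n) = 2·3^n.
h(3) = 2·3^3 = 54.

54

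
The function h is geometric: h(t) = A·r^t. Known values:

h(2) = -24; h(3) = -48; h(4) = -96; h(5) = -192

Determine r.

2

Consecutive ratio: -48/(-24) = 2, and -96/(-48) = 2, so r = 2.
Then A·2^2 = -24 gives A = -6, and h(t) = -6·2^t.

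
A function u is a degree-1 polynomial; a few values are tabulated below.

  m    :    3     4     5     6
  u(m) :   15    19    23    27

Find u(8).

35

First differences: 4, 4, 4.
Level-1 differences are constant, so u has degree 1.
Fitting a degree-1 polynomial gives u(m) = 4m + 3.
Then u(8) = 35.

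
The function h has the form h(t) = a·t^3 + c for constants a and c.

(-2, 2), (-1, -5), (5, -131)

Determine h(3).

From h(-2) = 2 and h(-1) = -5: -8a + c = 2 and -1a + c = -5.
Subtracting: 7a = -7, so a = -1; then c = 2 − (-1)·(-8) = -6.
So h(t) = -1t³ − 6, and h(3) = -33.

-33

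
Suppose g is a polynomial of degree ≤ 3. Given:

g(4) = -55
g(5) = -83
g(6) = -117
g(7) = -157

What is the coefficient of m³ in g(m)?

0

Write g(m) = am³ + bm² + cm + d; the 4 given values yield a linear system in the 4 coefficients.
Solving, the leading coefficient vanishes, and g(m) = -3m² - m - 3.
The coefficient of m³ is 0.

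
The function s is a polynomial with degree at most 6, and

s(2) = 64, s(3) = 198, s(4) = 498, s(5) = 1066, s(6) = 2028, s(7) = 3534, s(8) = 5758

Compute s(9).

8898

First differences: 134, 300, 568, 962, 1506, 2224. Second differences: 166, 268, 394, 544, 718. Third differences: 102, 126, 150, 174. Fourth differences: 24, 24, 24.
Level-4 differences are constant, so s has degree 4.
Extending the table by one column gives the next first difference 3140, so s(9) = 5758 + 3140 = 8898.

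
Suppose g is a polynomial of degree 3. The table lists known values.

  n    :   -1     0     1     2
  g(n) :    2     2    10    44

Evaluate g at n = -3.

-46

Write g(n) = an³ + bn² + cn + d; the 4 given values yield a linear system in the 4 coefficients.
Solving, g(n) = 3n³ + 4n² + n + 2.
Then g(-3) = -46.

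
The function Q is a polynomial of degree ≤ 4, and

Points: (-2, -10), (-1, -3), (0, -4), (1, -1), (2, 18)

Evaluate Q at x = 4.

152

First differences: 7, -1, 3, 19. Second differences: -8, 4, 16. Third differences: 12, 12.
Level-3 differences are constant, so Q has degree 3.
Fitting a degree-3 polynomial gives Q(x) = 2x³ + 2x² - x - 4.
Then Q(4) = 152.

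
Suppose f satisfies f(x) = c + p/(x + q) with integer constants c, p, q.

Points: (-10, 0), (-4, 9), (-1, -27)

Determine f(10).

-5

(f(x) − c)(x + q) = p for each data point; the three points give a linear system in c and q, then p follows.
Solving: c = -3, q = 2, p = -24, so f(x) = -3 − 24/(x + 2).
Then f(10) = -3 − 24/12 = -5.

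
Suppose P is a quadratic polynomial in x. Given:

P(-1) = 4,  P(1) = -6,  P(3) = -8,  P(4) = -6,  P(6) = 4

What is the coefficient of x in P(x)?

-5

Write P(x) = ax² + bx + c; the 5 given values yield a linear system in the 3 coefficients.
Solving, P(x) = x² - 5x - 2.
The coefficient of x is -5.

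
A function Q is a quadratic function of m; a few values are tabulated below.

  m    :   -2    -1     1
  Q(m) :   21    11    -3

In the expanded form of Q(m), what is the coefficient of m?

-7

Write Q(m) = am² + bm + c; the 3 given values yield a linear system in the 3 coefficients.
Solving, Q(m) = m² - 7m + 3.
The coefficient of m is -7.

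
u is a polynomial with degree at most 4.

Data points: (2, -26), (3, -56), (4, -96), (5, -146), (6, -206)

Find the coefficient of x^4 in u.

First differences: -30, -40, -50, -60. Second differences: -10, -10, -10.
Level-2 differences are constant, so u has degree 2.
Fitting a degree-2 polynomial gives u(x) = -5x² - 5x + 4.
The coefficient of x^4 is 0.

0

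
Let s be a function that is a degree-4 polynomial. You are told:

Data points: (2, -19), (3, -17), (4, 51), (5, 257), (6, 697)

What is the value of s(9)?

4741

Write s(x) = ax^4 + bx³ + cx² + dx + e; the 5 given values yield a linear system in the 5 coefficients.
Solving, s(x) = x^4 - 2x³ - 4x² - 5x + 7.
Then s(9) = 4741.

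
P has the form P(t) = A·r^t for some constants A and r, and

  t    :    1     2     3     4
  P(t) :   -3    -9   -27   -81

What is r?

Consecutive ratio: -9/(-3) = 3, and -27/(-9) = 3, so r = 3.
Then A·3^1 = -3 gives A = -1, and P(t) = -1·3^t.

3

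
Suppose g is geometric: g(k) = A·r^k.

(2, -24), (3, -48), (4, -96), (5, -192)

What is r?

Consecutive ratio: -48/(-24) = 2, and -96/(-48) = 2, so r = 2.
Then A·2^2 = -24 gives A = -6, and g(k) = -6·2^k.

2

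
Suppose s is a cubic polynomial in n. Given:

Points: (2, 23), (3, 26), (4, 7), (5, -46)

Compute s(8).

Write s(n) = an³ + bn² + cn + d; the 4 given values yield a linear system in the 4 coefficients.
Solving, s(n) = -2n³ + 7n² + 6n - 1.
Then s(8) = -529.

-529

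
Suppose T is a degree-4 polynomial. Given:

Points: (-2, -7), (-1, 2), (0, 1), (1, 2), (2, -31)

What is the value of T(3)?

-182

Write T(m) = am^4 + bm³ + cm² + dm + e; the 5 given values yield a linear system in the 5 coefficients.
Solving, T(m) = -2m^4 - 2m³ + 3m² + 2m + 1.
Then T(3) = -182.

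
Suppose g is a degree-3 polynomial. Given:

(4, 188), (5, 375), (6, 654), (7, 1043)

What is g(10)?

Write g(x) = ax³ + bx² + cx + d; the 4 given values yield a linear system in the 4 coefficients.
Solving, g(x) = 3x³ + x² - 5x.
Then g(10) = 3050.

3050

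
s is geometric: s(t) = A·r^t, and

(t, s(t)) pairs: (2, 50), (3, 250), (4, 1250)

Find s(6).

31250

Consecutive ratio: 250/50 = 5, and 1250/250 = 5, so r = 5.
Then A·5^2 = 50 gives A = 2, and s(t) = 2·5^t.
s(6) = 2·5^6 = 31250.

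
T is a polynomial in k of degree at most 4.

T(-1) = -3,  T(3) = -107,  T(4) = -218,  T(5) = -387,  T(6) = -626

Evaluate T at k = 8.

-1362

Write T(k) = ak^4 + bk³ + ck² + dk + e; the 5 given values yield a linear system in the 5 coefficients.
Solving, the leading coefficient vanishes, and T(k) = -2k³ - 5k² - 2k - 2.
Then T(8) = -1362.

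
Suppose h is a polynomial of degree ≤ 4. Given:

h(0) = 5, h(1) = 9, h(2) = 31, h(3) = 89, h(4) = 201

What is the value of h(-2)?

-21

Write h(t) = at^4 + bt³ + ct² + dt + e; the 5 given values yield a linear system in the 5 coefficients.
Solving, the leading coefficient vanishes, and h(t) = 3t³ + t + 5.
Then h(-2) = -21.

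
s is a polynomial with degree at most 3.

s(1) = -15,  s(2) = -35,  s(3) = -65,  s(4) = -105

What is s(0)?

-5

First differences: -20, -30, -40. Second differences: -10, -10.
Level-2 differences are constant, so s has degree 2.
Fitting a degree-2 polynomial gives s(n) = -5n² - 5n - 5.
The constant term is s(0) = -5.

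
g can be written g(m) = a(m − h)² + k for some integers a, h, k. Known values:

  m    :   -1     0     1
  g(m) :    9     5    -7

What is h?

First differences -4, -12; second difference -8 = 2a, so a = -4.
Expanding, the m-coefficient is −2ah = 8h; matching it to the data gives h = -1, and then k = 9.
So g(m) = -4(m + 1)² + 9.
Hence h = -1.

-1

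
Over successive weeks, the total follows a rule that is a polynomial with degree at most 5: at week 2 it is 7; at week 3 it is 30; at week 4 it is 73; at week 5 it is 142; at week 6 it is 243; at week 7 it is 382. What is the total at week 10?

1087

Write the value at x as T(x).
First differences: 23, 43, 69, 101, 139. Second differences: 20, 26, 32, 38. Third differences: 6, 6, 6.
Level-3 differences are constant, so T has degree 3.
Fitting a degree-3 polynomial gives T(x) = x³ + x² - x - 3.
Then T(10) = 1087.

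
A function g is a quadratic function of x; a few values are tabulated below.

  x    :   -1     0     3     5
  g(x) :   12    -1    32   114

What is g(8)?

327

Write g(x) = ax² + bx + c; the 4 given values yield a linear system in the 3 coefficients.
Solving, g(x) = 6x² - 7x - 1.
Then g(8) = 327.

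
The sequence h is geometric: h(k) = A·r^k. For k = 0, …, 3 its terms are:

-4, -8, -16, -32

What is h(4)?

-64

Consecutive ratio: -8/(-4) = 2, and -16/(-8) = 2, so r = 2.
Then A·2^0 = -4 gives A = -4, and h(k) = -4·2^k.
h(4) = -4·2^4 = -64.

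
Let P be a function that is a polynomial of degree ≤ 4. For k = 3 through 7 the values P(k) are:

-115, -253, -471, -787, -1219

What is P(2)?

-39

Write P(k) = ak^4 + bk³ + ck² + dk + e; the 5 given values yield a linear system in the 5 coefficients.
Solving, the leading coefficient vanishes, and P(k) = -3k³ - 4k² + k - 1.
Then P(2) = -39.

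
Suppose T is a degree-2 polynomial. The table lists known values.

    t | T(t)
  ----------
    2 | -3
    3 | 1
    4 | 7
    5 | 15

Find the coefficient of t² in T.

First differences: 4, 6, 8. Second differences: 2, 2.
Level-2 differences are constant, so T has degree 2.
Fitting a degree-2 polynomial gives T(t) = t² - t - 5.
The coefficient of t² is 1.

1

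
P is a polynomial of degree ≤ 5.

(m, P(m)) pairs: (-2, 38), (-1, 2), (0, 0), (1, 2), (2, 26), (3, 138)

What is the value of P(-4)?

572

First differences: -36, -2, 2, 24, 112. Second differences: 34, 4, 22, 88. Third differences: -30, 18, 66. Fourth differences: 48, 48.
Level-4 differences are constant, so P has degree 4.
Fitting a degree-4 polynomial gives P(m) = 2m^4 - m³ + m.
Then P(-4) = 572.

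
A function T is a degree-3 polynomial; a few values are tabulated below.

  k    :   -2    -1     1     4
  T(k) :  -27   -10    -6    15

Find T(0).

-5

Write T(k) = ak³ + bk² + ck + d; the 4 given values yield a linear system in the 4 coefficients.
Solving, T(k) = k³ - 3k² + k - 5.
Then T(0) = -5.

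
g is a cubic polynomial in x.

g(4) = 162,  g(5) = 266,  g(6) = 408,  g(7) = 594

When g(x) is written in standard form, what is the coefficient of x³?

Write g(x) = ax³ + bx² + cx + d; the 4 given values yield a linear system in the 4 coefficients.
Solving, g(x) = x³ + 4x² + 7x + 6.
The coefficient of x³ is 1.

1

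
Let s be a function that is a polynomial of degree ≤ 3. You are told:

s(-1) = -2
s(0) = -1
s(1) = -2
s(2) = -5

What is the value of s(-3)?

-10

First differences: 1, -1, -3. Second differences: -2, -2.
Level-2 differences are constant, so s has degree 2.
Fitting a degree-2 polynomial gives s(m) = -m² - 1.
Then s(-3) = -10.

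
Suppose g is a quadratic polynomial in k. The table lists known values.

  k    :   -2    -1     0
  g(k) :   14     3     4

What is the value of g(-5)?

119

Write g(k) = ak² + bk + c; the 3 given values yield a linear system in the 3 coefficients.
Solving, g(k) = 6k² + 7k + 4.
Then g(-5) = 119.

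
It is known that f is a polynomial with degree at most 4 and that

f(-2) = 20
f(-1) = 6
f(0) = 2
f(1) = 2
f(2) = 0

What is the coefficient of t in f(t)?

Write f(t) = at^4 + bt³ + ct² + dt + e; the 5 given values yield a linear system in the 5 coefficients.
Solving, the leading coefficient vanishes, and f(t) = -t³ + 2t² - t + 2.
The coefficient of t is -1.

-1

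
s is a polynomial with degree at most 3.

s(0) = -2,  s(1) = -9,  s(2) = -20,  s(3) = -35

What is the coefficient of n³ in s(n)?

0

First differences: -7, -11, -15. Second differences: -4, -4.
Level-2 differences are constant, so s has degree 2.
Fitting a degree-2 polynomial gives s(n) = -2n² - 5n - 2.
The coefficient of n³ is 0.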